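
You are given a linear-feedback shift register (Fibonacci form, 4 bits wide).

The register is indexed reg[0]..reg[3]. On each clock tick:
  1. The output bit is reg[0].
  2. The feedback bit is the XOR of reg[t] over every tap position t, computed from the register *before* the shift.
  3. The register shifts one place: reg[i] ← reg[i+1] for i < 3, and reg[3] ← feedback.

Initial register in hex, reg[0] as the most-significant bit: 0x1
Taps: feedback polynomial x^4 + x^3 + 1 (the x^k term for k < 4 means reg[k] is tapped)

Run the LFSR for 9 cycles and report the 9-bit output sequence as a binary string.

k : reg_k → out_k, fb_k
0: 0001 → 0, fb=1
1: 0011 → 0, fb=1
2: 0111 → 0, fb=1
3: 1111 → 1, fb=0
4: 1110 → 1, fb=1
5: 1101 → 1, fb=0
6: 1010 → 1, fb=1
7: 0101 → 0, fb=1
8: 1011 → 1, fb=0

000111101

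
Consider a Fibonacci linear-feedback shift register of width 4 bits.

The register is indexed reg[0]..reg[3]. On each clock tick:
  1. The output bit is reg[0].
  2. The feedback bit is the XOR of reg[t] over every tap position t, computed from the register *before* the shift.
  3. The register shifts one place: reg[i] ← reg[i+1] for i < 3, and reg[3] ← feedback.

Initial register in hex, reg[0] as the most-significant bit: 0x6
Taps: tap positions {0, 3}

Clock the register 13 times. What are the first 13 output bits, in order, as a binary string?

step | reg (before) | out | fb
   0 | 0110 | 0 | 0
   1 | 1100 | 1 | 1
   2 | 1001 | 1 | 0
   3 | 0010 | 0 | 0
   4 | 0100 | 0 | 0
   5 | 1000 | 1 | 1
   6 | 0001 | 0 | 1
   7 | 0011 | 0 | 1
   8 | 0111 | 0 | 1
   9 | 1111 | 1 | 0
  10 | 1110 | 1 | 1
  11 | 1101 | 1 | 0
  12 | 1010 | 1 | 1

0110010001111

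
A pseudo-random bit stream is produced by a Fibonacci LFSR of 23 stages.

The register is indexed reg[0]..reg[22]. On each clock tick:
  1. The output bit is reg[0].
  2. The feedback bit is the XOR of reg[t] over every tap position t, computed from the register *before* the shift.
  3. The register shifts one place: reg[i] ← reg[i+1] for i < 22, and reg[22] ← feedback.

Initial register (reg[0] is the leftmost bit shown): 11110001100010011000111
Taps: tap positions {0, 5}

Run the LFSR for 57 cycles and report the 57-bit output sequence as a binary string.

step | reg (before) | out | fb
   0 | 11110001100010011000111 | 1 | 1
   1 | 11100011000100110001111 | 1 | 1
   2 | 11000110001001100011111 | 1 | 0
   3 | 10001100010011000111110 | 1 | 0
   4 | 00011000100110001111100 | 0 | 0
   5 | 00110001001100011111000 | 0 | 0
   6 | 01100010011000111110000 | 0 | 0
   7 | 11000100110001111100000 | 1 | 0
   8 | 10001001100011111000000 | 1 | 1
   9 | 00010011000111110000001 | 0 | 0
  10 | 00100110001111100000010 | 0 | 1
  11 | 01001100011111000000101 | 0 | 1
  12 | 10011000111110000001011 | 1 | 1
  13 | 00110001111100000010111 | 0 | 0
  14 | 01100011111000000101110 | 0 | 0
  15 | 11000111110000001011100 | 1 | 0
  16 | 10001111100000010111000 | 1 | 0
  17 | 00011111000000101110000 | 0 | 1
  18 | 00111110000001011100001 | 0 | 1
  19 | 01111100000010111000011 | 0 | 1
  20 | 11111000000101110000111 | 1 | 1
  21 | 11110000001011100001111 | 1 | 1
  22 | 11100000010111000011111 | 1 | 1
  23 | 11000000101110000111111 | 1 | 1
  24 | 10000001011100001111111 | 1 | 1
  25 | 00000010111000011111111 | 0 | 0
  26 | 00000101110000111111110 | 0 | 1
  27 | 00001011100001111111101 | 0 | 0
  28 | 00010111000011111111010 | 0 | 1
  29 | 00101110000111111110101 | 0 | 1
  30 | 01011100001111111101011 | 0 | 1
  31 | 10111000011111111010111 | 1 | 1
  32 | 01110000111111110101111 | 0 | 0
  33 | 11100001111111101011110 | 1 | 1
  34 | 11000011111111010111101 | 1 | 1
  35 | 10000111111110101111011 | 1 | 0
  36 | 00001111111101011110110 | 0 | 1
  37 | 00011111111010111101101 | 0 | 1
  38 | 00111111110101111011011 | 0 | 1
  39 | 01111111101011110110111 | 0 | 1
  40 | 11111111010111101101111 | 1 | 0
  41 | 11111110101111011011110 | 1 | 0
  42 | 11111101011110110111100 | 1 | 0
  43 | 11111010111101101111000 | 1 | 1
  44 | 11110101111011011110001 | 1 | 0
  45 | 11101011110110111100010 | 1 | 1
  46 | 11010111101101111000101 | 1 | 0
  47 | 10101111011011110001010 | 1 | 0
  48 | 01011110110111100010100 | 0 | 1
  49 | 10111101101111000101001 | 1 | 0
  50 | 01111011011110001010010 | 0 | 0
  51 | 11110110111100010100100 | 1 | 0
  52 | 11101101111000101001000 | 1 | 0
  53 | 11011011110001010010000 | 1 | 1
  54 | 10110111100010100100001 | 1 | 0
  55 | 01101111000101001000010 | 0 | 1
  56 | 11011110001010010000101 | 1 | 0

111100011000100110001111100000010111000011111111010111101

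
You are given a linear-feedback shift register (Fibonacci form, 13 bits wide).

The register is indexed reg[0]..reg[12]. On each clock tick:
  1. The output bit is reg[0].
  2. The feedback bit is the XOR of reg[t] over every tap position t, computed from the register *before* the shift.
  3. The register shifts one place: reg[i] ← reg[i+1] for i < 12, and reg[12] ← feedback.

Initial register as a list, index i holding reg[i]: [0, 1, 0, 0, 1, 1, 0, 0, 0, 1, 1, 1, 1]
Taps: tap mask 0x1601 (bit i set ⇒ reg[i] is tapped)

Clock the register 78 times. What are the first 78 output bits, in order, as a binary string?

k : reg_k → out_k, fb_k
0: 0100110001111 → 0, fb=1
1: 1001100011111 → 1, fb=0
2: 0011000111110 → 0, fb=0
3: 0110001111100 → 0, fb=0
4: 1100011111000 → 1, fb=0
5: 1000111110000 → 1, fb=1
6: 0001111100001 → 0, fb=1
7: 0011111000011 → 0, fb=1
8: 0111110000111 → 0, fb=0
9: 1111100001110 → 1, fb=1
10: 1111000011101 → 1, fb=0
11: 1110000111010 → 1, fb=0
12: 1100001110100 → 1, fb=0
13: 1000011101000 → 1, fb=0
14: 0000111010000 → 0, fb=0
15: 0001110100000 → 0, fb=0
16: 0011101000000 → 0, fb=0
17: 0111010000000 → 0, fb=0
18: 1110100000000 → 1, fb=1
19: 1101000000001 → 1, fb=0
20: 1010000000010 → 1, fb=1
21: 0100000000101 → 0, fb=0
22: 1000000001010 → 1, fb=0
23: 0000000010100 → 0, fb=1
24: 0000000101001 → 0, fb=0
25: 0000001010010 → 0, fb=0
26: 0000010100100 → 0, fb=1
27: 0000101001001 → 0, fb=0
28: 0001010010010 → 0, fb=0
29: 0010100100100 → 0, fb=1
30: 0101001001001 → 0, fb=0
31: 1010010010010 → 1, fb=1
32: 0100100100101 → 0, fb=0
33: 1001001001010 → 1, fb=0
34: 0010010010100 → 0, fb=1
35: 0100100101001 → 0, fb=0
36: 1001001010010 → 1, fb=1
37: 0010010100101 → 0, fb=0
38: 0100101001010 → 0, fb=1
39: 1001010010101 → 1, fb=1
40: 0010100101011 → 0, fb=0
41: 0101001010110 → 0, fb=1
42: 1010010101101 → 1, fb=0
43: 0100101011010 → 0, fb=1
44: 1001010110101 → 1, fb=1
45: 0010101101011 → 0, fb=0
46: 0101011010110 → 0, fb=1
47: 1010110101101 → 1, fb=0
48: 0101101011010 → 0, fb=1
49: 1011010110101 → 1, fb=1
50: 0110101101011 → 0, fb=0
51: 1101011010110 → 1, fb=0
52: 1010110101100 → 1, fb=1
53: 0101101011001 → 0, fb=0
54: 1011010110010 → 1, fb=1
55: 0110101100101 → 0, fb=0
56: 1101011001010 → 1, fb=0
57: 1010110010100 → 1, fb=0
58: 0101100101000 → 0, fb=1
59: 1011001010001 → 1, fb=0
60: 0110010100010 → 0, fb=0
61: 1100101000100 → 1, fb=0
62: 1001010001000 → 1, fb=0
63: 0010100010000 → 0, fb=0
64: 0101000100000 → 0, fb=0
65: 1010001000000 → 1, fb=1
66: 0100010000001 → 0, fb=1
67: 1000100000011 → 1, fb=0
68: 0001000000110 → 0, fb=1
69: 0010000001101 → 0, fb=1
70: 0100000011011 → 0, fb=0
71: 1000000110110 → 1, fb=0
72: 0000001101100 → 0, fb=0
73: 0000011011000 → 0, fb=1
74: 0000110110001 → 0, fb=1
75: 0001101100011 → 0, fb=1
76: 0011011000111 → 0, fb=0
77: 0110110001110 → 0, fb=0

010011000111110000111010000000010100100100101001010110101101011001010001000000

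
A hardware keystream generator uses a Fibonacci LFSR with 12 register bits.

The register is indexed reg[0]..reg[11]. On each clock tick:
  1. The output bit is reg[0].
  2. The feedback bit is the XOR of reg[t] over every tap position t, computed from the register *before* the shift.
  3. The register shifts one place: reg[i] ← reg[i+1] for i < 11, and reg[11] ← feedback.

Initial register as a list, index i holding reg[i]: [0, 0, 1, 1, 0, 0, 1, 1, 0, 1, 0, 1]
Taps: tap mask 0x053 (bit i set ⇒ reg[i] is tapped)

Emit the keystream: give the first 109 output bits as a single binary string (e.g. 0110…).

step | reg (before) | out | fb
   0 | 001100110101 | 0 | 1
   1 | 011001101011 | 0 | 0
   2 | 110011010110 | 1 | 1
   3 | 100110101101 | 1 | 1
   4 | 001101011011 | 0 | 0
   5 | 011010110110 | 0 | 1
   6 | 110101101101 | 1 | 1
   7 | 101011011011 | 1 | 0
   8 | 010110110110 | 0 | 1
   9 | 101101101101 | 1 | 0
  10 | 011011011010 | 0 | 0
  11 | 110110110100 | 1 | 0
  12 | 101101101000 | 1 | 0
  13 | 011011010000 | 0 | 0
  14 | 110110100000 | 1 | 0
  15 | 101101000000 | 1 | 1
  16 | 011010000001 | 0 | 0
  17 | 110100000010 | 1 | 0
  18 | 101000000100 | 1 | 1
  19 | 010000001001 | 0 | 1
  20 | 100000010011 | 1 | 1
  21 | 000000100111 | 0 | 1
  22 | 000001001111 | 0 | 0
  23 | 000010011110 | 0 | 1
  24 | 000100111101 | 0 | 1
  25 | 001001111011 | 0 | 1
  26 | 010011110111 | 0 | 1
  27 | 100111101111 | 1 | 1
  28 | 001111011111 | 0 | 1
  29 | 011110111111 | 0 | 1
  30 | 111101111111 | 1 | 1
  31 | 111011111111 | 1 | 0
  32 | 110111111110 | 1 | 0
  33 | 101111111100 | 1 | 1
  34 | 011111111001 | 0 | 1
  35 | 111111110011 | 1 | 0
  36 | 111111100110 | 1 | 0
  37 | 111111001100 | 1 | 1
  38 | 111110011001 | 1 | 1
  39 | 111100110011 | 1 | 1
  40 | 111001100111 | 1 | 1
  41 | 110011001111 | 1 | 1
  42 | 100110011111 | 1 | 0
  43 | 001100111110 | 0 | 1
  44 | 011001111101 | 0 | 0
  45 | 110011111010 | 1 | 0
  46 | 100111110100 | 1 | 1
  47 | 001111101001 | 0 | 0
  48 | 011111010010 | 0 | 0
  49 | 111110100100 | 1 | 0
  50 | 111101001000 | 1 | 0
  51 | 111010010000 | 1 | 1
  52 | 110100100001 | 1 | 1
  53 | 101001000011 | 1 | 1
  54 | 010010000111 | 0 | 0
  55 | 100100001110 | 1 | 1
  56 | 001000011101 | 0 | 0
  57 | 010000111010 | 0 | 0
  58 | 100001110100 | 1 | 0
  59 | 000011101000 | 0 | 0
  60 | 000111010000 | 0 | 1
  61 | 001110100001 | 0 | 0
  62 | 011101000010 | 0 | 1
  63 | 111010000101 | 1 | 1
  64 | 110100001011 | 1 | 0
  65 | 101000010110 | 1 | 1
  66 | 010000101101 | 0 | 0
  67 | 100001011010 | 1 | 1
  68 | 000010110101 | 0 | 0
  69 | 000101101010 | 0 | 1
  70 | 001011010101 | 0 | 1
  71 | 010110101011 | 0 | 1
  72 | 101101010111 | 1 | 1
  73 | 011010101111 | 0 | 1
  74 | 110101011111 | 1 | 0
  75 | 101010111110 | 1 | 1
  76 | 010101111101 | 0 | 0
  77 | 101011111010 | 1 | 1
  78 | 010111110101 | 0 | 1
  79 | 101111101011 | 1 | 1
  80 | 011111010111 | 0 | 0
  81 | 111110101110 | 1 | 0
  82 | 111101011100 | 1 | 0
  83 | 111010111000 | 1 | 0
  84 | 110101110000 | 1 | 1
  85 | 101011100001 | 1 | 1
  86 | 010111000011 | 0 | 0
  87 | 101110000110 | 1 | 0
  88 | 011100001100 | 0 | 1
  89 | 111000011001 | 1 | 0
  90 | 110000110010 | 1 | 1
  91 | 100001100101 | 1 | 0
  92 | 000011001010 | 0 | 1
  93 | 000110010101 | 0 | 1
  94 | 001100101011 | 0 | 1
  95 | 011001010111 | 0 | 1
  96 | 110010101111 | 1 | 0
  97 | 100101011110 | 1 | 1
  98 | 001010111101 | 0 | 0
  99 | 010101111010 | 0 | 0
 100 | 101011110100 | 1 | 1
 101 | 010111101001 | 0 | 1
 102 | 101111010011 | 1 | 0
 103 | 011110100110 | 0 | 1
 104 | 111101001101 | 1 | 0
 105 | 111010011010 | 1 | 1
 106 | 110100110101 | 1 | 1
 107 | 101001101011 | 1 | 0
 108 | 010011010110 | 0 | 0

0011001101011011011010000001001111011111111001100111110100100001110100001011010101111101011100001100101011110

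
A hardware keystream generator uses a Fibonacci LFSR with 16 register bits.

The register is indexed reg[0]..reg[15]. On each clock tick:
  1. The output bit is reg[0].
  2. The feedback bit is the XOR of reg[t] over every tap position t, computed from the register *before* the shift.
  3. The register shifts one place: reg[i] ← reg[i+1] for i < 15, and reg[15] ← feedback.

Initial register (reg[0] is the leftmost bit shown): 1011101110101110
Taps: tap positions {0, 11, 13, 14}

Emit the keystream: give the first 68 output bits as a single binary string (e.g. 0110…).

10111011101011101011010111001011010100010010110010000100101100111000

k : reg_k → out_k, fb_k
0: 1011101110101110 → 1, fb=1
1: 0111011101011101 → 0, fb=0
2: 1110111010111010 → 1, fb=1
3: 1101110101110101 → 1, fb=1
4: 1011101011101011 → 1, fb=0
5: 0111010111010110 → 0, fb=1
6: 1110101110101101 → 1, fb=0
7: 1101011101011010 → 1, fb=1
8: 1010111010110101 → 1, fb=1
9: 0101110101101011 → 0, fb=1
10: 1011101011010111 → 1, fb=0
11: 0111010110101110 → 0, fb=0
12: 1110101101011100 → 1, fb=1
13: 1101011010111001 → 1, fb=0
14: 1010110101110010 → 1, fb=1
15: 0101101011100101 → 0, fb=1
16: 1011010111001011 → 1, fb=0
17: 0110101110010110 → 0, fb=1
18: 1101011100101101 → 1, fb=0
19: 1010111001011010 → 1, fb=1
20: 0101110010110101 → 0, fb=0
21: 1011100101101010 → 1, fb=0
22: 0111001011010100 → 0, fb=0
23: 1110010110101000 → 1, fb=1
24: 1100101101010001 → 1, fb=0
25: 1001011010100010 → 1, fb=0
26: 0010110101000100 → 0, fb=1
27: 0101101010001001 → 0, fb=0
28: 1011010100010010 → 1, fb=1
29: 0110101000100101 → 0, fb=1
30: 1101010001001011 → 1, fb=0
31: 1010100010010110 → 1, fb=0
32: 0101000100101100 → 0, fb=1
33: 1010001001011001 → 1, fb=0
34: 0100010010110010 → 0, fb=0
35: 1000100101100100 → 1, fb=0
36: 0001001011001000 → 0, fb=0
37: 0010010110010000 → 0, fb=1
38: 0100101100100001 → 0, fb=0
39: 1001011001000010 → 1, fb=0
40: 0010110010000100 → 0, fb=1
41: 0101100100001001 → 0, fb=0
42: 1011001000010010 → 1, fb=1
43: 0110010000100101 → 0, fb=1
44: 1100100001001011 → 1, fb=0
45: 1001000010010110 → 1, fb=0
46: 0010000100101100 → 0, fb=1
47: 0100001001011001 → 0, fb=1
48: 1000010010110011 → 1, fb=1
49: 0000100101100111 → 0, fb=0
50: 0001001011001110 → 0, fb=0
51: 0010010110011100 → 0, fb=0
52: 0100101100111000 → 0, fb=1
53: 1001011001110001 → 1, fb=0
54: 0010110011100010 → 0, fb=1
55: 0101100111000101 → 0, fb=1
56: 1011001110001011 → 1, fb=0
57: 0110011100010110 → 0, fb=1
58: 1100111000101101 → 1, fb=0
59: 1001110001011010 → 1, fb=1
60: 0011100010110101 → 0, fb=0
61: 0111000101101010 → 0, fb=1
62: 1110001011010101 → 1, fb=1
63: 1100010110101011 → 1, fb=0
64: 1000101101010110 → 1, fb=0
65: 0001011010101100 → 0, fb=1
66: 0010110101011001 → 0, fb=1
67: 0101101010110011 → 0, fb=0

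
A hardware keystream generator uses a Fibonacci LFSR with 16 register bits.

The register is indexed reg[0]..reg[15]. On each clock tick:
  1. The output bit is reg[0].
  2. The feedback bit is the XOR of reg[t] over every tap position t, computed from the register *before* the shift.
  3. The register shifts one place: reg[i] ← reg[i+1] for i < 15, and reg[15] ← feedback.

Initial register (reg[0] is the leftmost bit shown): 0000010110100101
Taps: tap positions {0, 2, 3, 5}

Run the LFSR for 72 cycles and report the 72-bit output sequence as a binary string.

000001011010010110001010101011101010000010110101001100010110111001010010

k : reg_k → out_k, fb_k
0: 0000010110100101 → 0, fb=1
1: 0000101101001011 → 0, fb=0
2: 0001011010010110 → 0, fb=0
3: 0010110100101100 → 0, fb=0
4: 0101101001011000 → 0, fb=1
5: 1011010010110001 → 1, fb=0
6: 0110100101100010 → 0, fb=1
7: 1101001011000101 → 1, fb=0
8: 1010010110001010 → 1, fb=1
9: 0100101100010101 → 0, fb=0
10: 1001011000101010 → 1, fb=1
11: 0010110001010101 → 0, fb=0
12: 0101100010101010 → 0, fb=1
13: 1011000101010101 → 1, fb=1
14: 0110001010101011 → 0, fb=1
15: 1100010101010111 → 1, fb=0
16: 1000101010101110 → 1, fb=1
17: 0001010101011101 → 0, fb=0
18: 0010101010111010 → 0, fb=1
19: 0101010101110101 → 0, fb=0
20: 1010101011101010 → 1, fb=0
21: 0101010111010100 → 0, fb=0
22: 1010101110101000 → 1, fb=0
23: 0101011101010000 → 0, fb=0
24: 1010111010100000 → 1, fb=1
25: 0101110101000001 → 0, fb=0
26: 1011101010000010 → 1, fb=1
27: 0111010100000101 → 0, fb=1
28: 1110101000001011 → 1, fb=0
29: 1101010000010110 → 1, fb=1
30: 1010100000101101 → 1, fb=0
31: 0101000001011010 → 0, fb=1
32: 1010000010110101 → 1, fb=0
33: 0100000101101010 → 0, fb=0
34: 1000001011010100 → 1, fb=1
35: 0000010110101001 → 0, fb=1
36: 0000101101010011 → 0, fb=0
37: 0001011010100110 → 0, fb=0
38: 0010110101001100 → 0, fb=0
39: 0101101010011000 → 0, fb=1
40: 1011010100110001 → 1, fb=0
41: 0110101001100010 → 0, fb=1
42: 1101010011000101 → 1, fb=1
43: 1010100110001011 → 1, fb=0
44: 0101001100010110 → 0, fb=1
45: 1010011000101101 → 1, fb=1
46: 0100110001011011 → 0, fb=1
47: 1001100010110111 → 1, fb=0
48: 0011000101101110 → 0, fb=0
49: 0110001011011100 → 0, fb=1
50: 1100010110111001 → 1, fb=0
51: 1000101101110010 → 1, fb=1
52: 0001011011100101 → 0, fb=0
53: 0010110111001010 → 0, fb=0
54: 0101101110010100 → 0, fb=1
55: 1011011100101001 → 1, fb=0
56: 0110111001010010 → 0, fb=0
57: 1101110010100100 → 1, fb=1
58: 1011100101001001 → 1, fb=1
59: 0111001010010011 → 0, fb=0
60: 1110010100100110 → 1, fb=1
61: 1100101001001101 → 1, fb=1
62: 1001010010011011 → 1, fb=1
63: 0010100100110111 → 0, fb=1
64: 0101001001101111 → 0, fb=1
65: 1010010011011111 → 1, fb=1
66: 0100100110111111 → 0, fb=0
67: 1001001101111110 → 1, fb=0
68: 0010011011111100 → 0, fb=0
69: 0100110111111000 → 0, fb=1
70: 1001101111110001 → 1, fb=0
71: 0011011111100010 → 0, fb=1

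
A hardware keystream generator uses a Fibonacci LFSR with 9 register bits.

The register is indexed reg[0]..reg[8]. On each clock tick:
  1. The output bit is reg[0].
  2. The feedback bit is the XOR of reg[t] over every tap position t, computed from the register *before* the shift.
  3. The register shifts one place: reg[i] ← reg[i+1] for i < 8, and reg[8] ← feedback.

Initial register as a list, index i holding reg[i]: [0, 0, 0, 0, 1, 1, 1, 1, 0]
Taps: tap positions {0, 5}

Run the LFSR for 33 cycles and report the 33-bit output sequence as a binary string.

step | reg (before) | out | fb
   0 | 000011110 | 0 | 1
   1 | 000111101 | 0 | 1
   2 | 001111011 | 0 | 1
   3 | 011110111 | 0 | 0
   4 | 111101110 | 1 | 0
   5 | 111011100 | 1 | 0
   6 | 110111000 | 1 | 0
   7 | 101110000 | 1 | 1
   8 | 011100001 | 0 | 0
   9 | 111000010 | 1 | 1
  10 | 110000101 | 1 | 1
  11 | 100001011 | 1 | 0
  12 | 000010110 | 0 | 0
  13 | 000101100 | 0 | 1
  14 | 001011001 | 0 | 1
  15 | 010110011 | 0 | 0
  16 | 101100110 | 1 | 1
  17 | 011001101 | 0 | 1
  18 | 110011011 | 1 | 0
  19 | 100110110 | 1 | 1
  20 | 001101101 | 0 | 1
  21 | 011011011 | 0 | 1
  22 | 110110111 | 1 | 1
  23 | 101101111 | 1 | 0
  24 | 011011110 | 0 | 1
  25 | 110111101 | 1 | 0
  26 | 101111010 | 1 | 0
  27 | 011110100 | 0 | 0
  28 | 111101000 | 1 | 0
  29 | 111010000 | 1 | 1
  30 | 110100001 | 1 | 1
  31 | 101000011 | 1 | 1
  32 | 010000111 | 0 | 0

000011110111000010110011011011110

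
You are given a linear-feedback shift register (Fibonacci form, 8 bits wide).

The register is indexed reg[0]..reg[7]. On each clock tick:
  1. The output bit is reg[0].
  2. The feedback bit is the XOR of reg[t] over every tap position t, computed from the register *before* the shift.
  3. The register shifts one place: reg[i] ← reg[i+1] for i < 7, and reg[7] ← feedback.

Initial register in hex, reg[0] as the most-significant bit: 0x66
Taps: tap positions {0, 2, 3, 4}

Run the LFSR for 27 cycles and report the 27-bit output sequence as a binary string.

tick  register→output (feedback)
  0  01100110→0 (1)
  1  11001101→1 (0)
  2  10011010→1 (1)
  3  00110101→0 (0)
  4  01101010→0 (0)
  5  11010100→1 (0)
  6  10101000→1 (1)
  7  01010001→0 (1)
  8  10100011→1 (0)
  9  01000110→0 (0)
 10  10001100→1 (0)
 11  00011000→0 (0)
 12  00110000→0 (0)
 13  01100000→0 (1)
 14  11000001→1 (1)
 15  10000011→1 (1)
 16  00000111→0 (0)
 17  00001110→0 (1)
 18  00011101→0 (0)
 19  00111010→0 (1)
 20  01110101→0 (0)
 21  11101010→1 (1)
 22  11010101→1 (0)
 23  10101010→1 (1)
 24  01010101→0 (1)
 25  10101011→1 (1)
 26  01010111→0 (1)

011001101010001100000111010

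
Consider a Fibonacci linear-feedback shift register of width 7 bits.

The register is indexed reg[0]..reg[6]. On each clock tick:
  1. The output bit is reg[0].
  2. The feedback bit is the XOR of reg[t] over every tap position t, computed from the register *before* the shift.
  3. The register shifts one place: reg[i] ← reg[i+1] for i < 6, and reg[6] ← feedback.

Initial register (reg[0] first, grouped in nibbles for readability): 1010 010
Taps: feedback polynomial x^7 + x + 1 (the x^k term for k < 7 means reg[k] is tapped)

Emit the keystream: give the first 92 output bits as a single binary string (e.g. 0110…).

10100101110111001100101010111111100000010000011000010100011110010001011001110101001111101000

tick  register→output (feedback)
  0  1010010→1 (1)
  1  0100101→0 (1)
  2  1001011→1 (1)
  3  0010111→0 (0)
  4  0101110→0 (1)
  5  1011101→1 (1)
  6  0111011→0 (1)
  7  1110111→1 (0)
  8  1101110→1 (0)
  9  1011100→1 (1)
 10  0111001→0 (1)
 11  1110011→1 (0)
 12  1100110→1 (0)
 13  1001100→1 (1)
 14  0011001→0 (0)
 15  0110010→0 (1)
 16  1100101→1 (0)
 17  1001010→1 (1)
 18  0010101→0 (0)
 19  0101010→0 (1)
 20  1010101→1 (1)
 21  0101011→0 (1)
 22  1010111→1 (1)
 23  0101111→0 (1)
 24  1011111→1 (1)
 25  0111111→0 (1)
 26  1111111→1 (0)
 27  1111110→1 (0)
 28  1111100→1 (0)
 29  1111000→1 (0)
 30  1110000→1 (0)
 31  1100000→1 (0)
 32  1000000→1 (1)
 33  0000001→0 (0)
 34  0000010→0 (0)
 35  0000100→0 (0)
 36  0001000→0 (0)
 37  0010000→0 (0)
 38  0100000→0 (1)
 39  1000001→1 (1)
 40  0000011→0 (0)
 41  0000110→0 (0)
 42  0001100→0 (0)
 43  0011000→0 (0)
 44  0110000→0 (1)
 45  1100001→1 (0)
 46  1000010→1 (1)
 47  0000101→0 (0)
 48  0001010→0 (0)
 49  0010100→0 (0)
 50  0101000→0 (1)
 51  1010001→1 (1)
 52  0100011→0 (1)
 53  1000111→1 (1)
 54  0001111→0 (0)
 55  0011110→0 (0)
 56  0111100→0 (1)
 57  1111001→1 (0)
 58  1110010→1 (0)
 59  1100100→1 (0)
 60  1001000→1 (1)
 61  0010001→0 (0)
 62  0100010→0 (1)
 63  1000101→1 (1)
 64  0001011→0 (0)
 65  0010110→0 (0)
 66  0101100→0 (1)
 67  1011001→1 (1)
 68  0110011→0 (1)
 69  1100111→1 (0)
 70  1001110→1 (1)
 71  0011101→0 (0)
 72  0111010→0 (1)
 73  1110101→1 (0)
 74  1101010→1 (0)
 75  1010100→1 (1)
 76  0101001→0 (1)
 77  1010011→1 (1)
 78  0100111→0 (1)
 79  1001111→1 (1)
 80  0011111→0 (0)
 81  0111110→0 (1)
 82  1111101→1 (0)
 83  1111010→1 (0)
 84  1110100→1 (0)
 85  1101000→1 (0)
 86  1010000→1 (1)
 87  0100001→0 (1)
 88  1000011→1 (1)
 89  0000111→0 (0)
 90  0001110→0 (0)
 91  0011100→0 (0)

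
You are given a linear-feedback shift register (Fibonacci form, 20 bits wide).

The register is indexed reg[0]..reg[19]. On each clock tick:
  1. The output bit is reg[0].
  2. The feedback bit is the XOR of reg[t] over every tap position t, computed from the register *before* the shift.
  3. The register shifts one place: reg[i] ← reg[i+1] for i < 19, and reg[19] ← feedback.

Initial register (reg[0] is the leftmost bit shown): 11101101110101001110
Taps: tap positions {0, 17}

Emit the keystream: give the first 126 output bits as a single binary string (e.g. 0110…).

tick  register→output (feedback)
  0  11101101110101001110→1 (0)
  1  11011011101010011100→1 (0)
  2  10110111010100111000→1 (1)
  3  01101110101001110001→0 (0)
  4  11011101010011100010→1 (1)
  5  10111010100111000101→1 (0)
  6  01110101001110001010→0 (0)
  7  11101010011100010100→1 (0)
  8  11010100111000101000→1 (1)
  9  10101001110001010001→1 (1)
 10  01010011100010100011→0 (0)
 11  10100111000101000110→1 (0)
 12  01001110001010001100→0 (1)
 13  10011100010100011001→1 (1)
 14  00111000101000110011→0 (0)
 15  01110001010001100110→0 (1)
 16  11100010100011001101→1 (0)
 17  11000101000110011010→1 (1)
 18  10001010001100110101→1 (0)
 19  00010100011001101010→0 (0)
 20  00101000110011010100→0 (1)
 21  01010001100110101001→0 (0)
 22  10100011001101010010→1 (1)
 23  01000110011010100101→0 (1)
 24  10001100110101001011→1 (1)
 25  00011001101010010111→0 (1)
 26  00110011010100101111→0 (1)
 27  01100110101001011111→0 (1)
 28  11001101010010111111→1 (0)
 29  10011010100101111110→1 (0)
 30  00110101001011111100→0 (1)
 31  01101010010111111001→0 (0)
 32  11010100101111110010→1 (1)
 33  10101001011111100101→1 (0)
 34  01010010111111001010→0 (0)
 35  10100101111110010100→1 (0)
 36  01001011111100101000→0 (0)
 37  10010111111001010000→1 (1)
 38  00101111110010100001→0 (0)
 39  01011111100101000010→0 (0)
 40  10111111001010000100→1 (0)
 41  01111110010100001000→0 (0)
 42  11111100101000010000→1 (1)
 43  11111001010000100001→1 (1)
 44  11110010100001000011→1 (1)
 45  11100101000010000111→1 (0)
 46  11001010000100001110→1 (0)
 47  10010100001000011100→1 (0)
 48  00101000010000111000→0 (0)
 49  01010000100001110000→0 (0)
 50  10100001000011100000→1 (1)
 51  01000010000111000001→0 (0)
 52  10000100001110000010→1 (1)
 53  00001000011100000101→0 (1)
 54  00010000111000001011→0 (0)
 55  00100001110000010110→0 (1)
 56  01000011100000101101→0 (1)
 57  10000111000001011011→1 (1)
 58  00001110000010110111→0 (1)
 59  00011100000101101111→0 (1)
 60  00111000001011011111→0 (1)
 61  01110000010110111111→0 (1)
 62  11100000101101111111→1 (0)
 63  11000001011011111110→1 (0)
 64  10000010110111111100→1 (0)
 65  00000101101111111000→0 (0)
 66  00001011011111110000→0 (0)
 67  00010110111111100000→0 (0)
 68  00101101111111000000→0 (0)
 69  01011011111110000000→0 (0)
 70  10110111111100000000→1 (1)
 71  01101111111000000001→0 (0)
 72  11011111110000000010→1 (1)
 73  10111111100000000101→1 (0)
 74  01111111000000001010→0 (0)
 75  11111110000000010100→1 (0)
 76  11111100000000101000→1 (1)
 77  11111000000001010001→1 (1)
 78  11110000000010100011→1 (1)
 79  11100000000101000111→1 (0)
 80  11000000001010001110→1 (0)
 81  10000000010100011100→1 (0)
 82  00000000101000111000→0 (0)
 83  00000001010001110000→0 (0)
 84  00000010100011100000→0 (0)
 85  00000101000111000000→0 (0)
 86  00001010001110000000→0 (0)
 87  00010100011100000000→0 (0)
 88  00101000111000000000→0 (0)
 89  01010001110000000000→0 (0)
 90  10100011100000000000→1 (1)
 91  01000111000000000001→0 (0)
 92  10001110000000000010→1 (1)
 93  00011100000000000101→0 (1)
 94  00111000000000001011→0 (0)
 95  01110000000000010110→0 (1)
 96  11100000000000101101→1 (0)
 97  11000000000001011010→1 (1)
 98  10000000000010110101→1 (0)
 99  00000000000101101010→0 (0)
100  00000000001011010100→0 (1)
101  00000000010110101001→0 (0)
102  00000000101101010010→0 (0)
103  00000001011010100100→0 (1)
104  00000010110101001001→0 (0)
105  00000101101010010010→0 (0)
106  00001011010100100100→0 (1)
107  00010110101001001001→0 (0)
108  00101101010010010010→0 (0)
109  01011010100100100100→0 (1)
110  10110101001001001001→1 (1)
111  01101010010010010011→0 (0)
112  11010100100100100110→1 (0)
113  10101001001001001100→1 (0)
114  01010010010010011000→0 (0)
115  10100100100100110000→1 (1)
116  01001001001001100001→0 (0)
117  10010010010011000010→1 (1)
118  00100100100110000101→0 (1)
119  01001001001100001011→0 (0)
120  10010010011000010110→1 (0)
121  00100100110000101100→0 (1)
122  01001001100001011001→0 (0)
123  10010011000010110010→1 (1)
124  00100110000101100101→0 (1)
125  01001100001011001011→0 (0)

111011011101010011100010100011001101010010111111001010000100001110000010110111111100000000101000111000000000001011010100100100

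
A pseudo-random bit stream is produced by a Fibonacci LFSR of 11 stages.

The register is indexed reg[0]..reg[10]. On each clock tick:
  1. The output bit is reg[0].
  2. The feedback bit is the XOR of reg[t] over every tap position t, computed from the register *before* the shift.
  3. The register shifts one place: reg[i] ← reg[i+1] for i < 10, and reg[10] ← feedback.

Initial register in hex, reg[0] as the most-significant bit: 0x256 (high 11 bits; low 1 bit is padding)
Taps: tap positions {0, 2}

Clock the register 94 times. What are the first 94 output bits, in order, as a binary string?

tick  register→output (feedback)
  0  00100101011→0 (1)
  1  01001010111→0 (0)
  2  10010101110→1 (1)
  3  00101011101→0 (1)
  4  01010111011→0 (0)
  5  10101110110→1 (0)
  6  01011101100→0 (0)
  7  10111011000→1 (0)
  8  01110110000→0 (1)
  9  11101100001→1 (0)
 10  11011000010→1 (1)
 11  10110000101→1 (0)
 12  01100001010→0 (1)
 13  11000010101→1 (1)
 14  10000101011→1 (1)
 15  00001010111→0 (0)
 16  00010101110→0 (0)
 17  00101011100→0 (1)
 18  01010111001→0 (0)
 19  10101110010→1 (0)
 20  01011100100→0 (0)
 21  10111001000→1 (0)
 22  01110010000→0 (1)
 23  11100100001→1 (0)
 24  11001000010→1 (1)
 25  10010000101→1 (1)
 26  00100001011→0 (1)
 27  01000010111→0 (0)
 28  10000101110→1 (1)
 29  00001011101→0 (0)
 30  00010111010→0 (0)
 31  00101110100→0 (1)
 32  01011101001→0 (0)
 33  10111010010→1 (0)
 34  01110100100→0 (1)
 35  11101001001→1 (0)
 36  11010010010→1 (1)
 37  10100100101→1 (0)
 38  01001001010→0 (0)
 39  10010010100→1 (1)
 40  00100101001→0 (1)
 41  01001010011→0 (0)
 42  10010100110→1 (1)
 43  00101001101→0 (1)
 44  01010011011→0 (0)
 45  10100110110→1 (0)
 46  01001101100→0 (0)
 47  10011011000→1 (1)
 48  00110110001→0 (1)
 49  01101100011→0 (1)
 50  11011000111→1 (1)
 51  10110001111→1 (0)
 52  01100011110→0 (1)
 53  11000111101→1 (1)
 54  10001111011→1 (1)
 55  00011110111→0 (0)
 56  00111101110→0 (1)
 57  01111011101→0 (1)
 58  11110111011→1 (0)
 59  11101110110→1 (0)
 60  11011101100→1 (1)
 61  10111011001→1 (0)
 62  01110110010→0 (1)
 63  11101100101→1 (0)
 64  11011001010→1 (1)
 65  10110010101→1 (0)
 66  01100101010→0 (1)
 67  11001010101→1 (1)
 68  10010101011→1 (1)
 69  00101010111→0 (1)
 70  01010101111→0 (0)
 71  10101011110→1 (0)
 72  01010111100→0 (0)
 73  10101111000→1 (0)
 74  01011110000→0 (0)
 75  10111100000→1 (0)
 76  01111000000→0 (1)
 77  11110000001→1 (0)
 78  11100000010→1 (0)
 79  11000000100→1 (1)
 80  10000001001→1 (1)
 81  00000010011→0 (0)
 82  00000100110→0 (0)
 83  00001001100→0 (0)
 84  00010011000→0 (0)
 85  00100110000→0 (1)
 86  01001100001→0 (0)
 87  10011000010→1 (1)
 88  00110000101→0 (1)
 89  01100001011→0 (1)
 90  11000010111→1 (1)
 91  10000101111→1 (1)
 92  00001011111→0 (0)
 93  00010111110→0 (0)

0010010101110110000101011100100001011101001001010011011000111101110110010101011110000001001100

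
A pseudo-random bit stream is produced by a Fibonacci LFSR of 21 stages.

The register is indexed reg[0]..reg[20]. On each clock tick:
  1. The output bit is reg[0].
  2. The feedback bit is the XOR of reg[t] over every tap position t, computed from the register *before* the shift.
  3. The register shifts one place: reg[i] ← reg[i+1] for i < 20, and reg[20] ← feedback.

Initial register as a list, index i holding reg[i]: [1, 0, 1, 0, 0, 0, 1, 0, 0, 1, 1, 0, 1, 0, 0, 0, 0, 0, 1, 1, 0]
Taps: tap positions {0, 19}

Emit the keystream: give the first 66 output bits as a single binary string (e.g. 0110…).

tick  register→output (feedback)
  0  101000100110100000110→1 (0)
  1  010001001101000001100→0 (0)
  2  100010011010000011000→1 (1)
  3  000100110100000110001→0 (0)
  4  001001101000001100010→0 (1)
  5  010011010000011000101→0 (0)
  6  100110100000110001010→1 (0)
  7  001101000001100010100→0 (0)
  8  011010000011000101000→0 (0)
  9  110100000110001010000→1 (1)
 10  101000001100010100001→1 (1)
 11  010000011000101000011→0 (1)
 12  100000110001010000111→1 (0)
 13  000001100010100001110→0 (1)
 14  000011000101000011101→0 (0)
 15  000110001010000111010→0 (1)
 16  001100010100001110101→0 (0)
 17  011000101000011101010→0 (1)
 18  110001010000111010101→1 (1)
 19  100010100001110101011→1 (0)
 20  000101000011101010110→0 (1)
 21  001010000111010101101→0 (0)
 22  010100001110101011010→0 (1)
 23  101000011101010110101→1 (1)
 24  010000111010101101011→0 (1)
 25  100001110101011010111→1 (0)
 26  000011101010110101110→0 (1)
 27  000111010101101011101→0 (0)
 28  001110101011010111010→0 (1)
 29  011101010110101110101→0 (0)
 30  111010101101011101010→1 (0)
 31  110101011010111010100→1 (1)
 32  101010110101110101001→1 (1)
 33  010101101011101010011→0 (1)
 34  101011010111010100111→1 (0)
 35  010110101110101001110→0 (1)
 36  101101011101010011101→1 (1)
 37  011010111010100111011→0 (1)
 38  110101110101001110111→1 (0)
 39  101011101010011101110→1 (0)
 40  010111010100111011100→0 (0)
 41  101110101001110111000→1 (1)
 42  011101010011101110001→0 (0)
 43  111010100111011100010→1 (0)
 44  110101001110111000100→1 (1)
 45  101010011101110001001→1 (1)
 46  010100111011100010011→0 (1)
 47  101001110111000100111→1 (0)
 48  010011101110001001110→0 (1)
 49  100111011100010011101→1 (1)
 50  001110111000100111011→0 (1)
 51  011101110001001110111→0 (1)
 52  111011100010011101111→1 (0)
 53  110111000100111011110→1 (0)
 54  101110001001110111100→1 (1)
 55  011100010011101111001→0 (0)
 56  111000100111011110010→1 (0)
 57  110001001110111100100→1 (1)
 58  100010011101111001001→1 (1)
 59  000100111011110010011→0 (1)
 60  001001110111100100111→0 (1)
 61  010011101111001001111→0 (1)
 62  100111011110010011111→1 (0)
 63  001110111100100111110→0 (1)
 64  011101111001001111101→0 (0)
 65  111011110010011111010→1 (0)

101000100110100000110001010000111010101101011101010011101110001001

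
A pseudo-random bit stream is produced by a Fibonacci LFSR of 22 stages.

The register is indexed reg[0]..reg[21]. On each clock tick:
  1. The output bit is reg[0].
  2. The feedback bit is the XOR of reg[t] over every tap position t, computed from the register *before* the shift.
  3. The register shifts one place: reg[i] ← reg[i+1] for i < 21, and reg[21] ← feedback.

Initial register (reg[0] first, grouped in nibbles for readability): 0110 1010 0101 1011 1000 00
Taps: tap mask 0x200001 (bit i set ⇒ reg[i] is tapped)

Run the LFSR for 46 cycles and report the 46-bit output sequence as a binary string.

k : reg_k → out_k, fb_k
0: 0110101001011011100000 → 0, fb=0
1: 1101010010110111000000 → 1, fb=1
2: 1010100101101110000001 → 1, fb=0
3: 0101001011011100000010 → 0, fb=0
4: 1010010110111000000100 → 1, fb=1
5: 0100101101110000001001 → 0, fb=1
6: 1001011011100000010011 → 1, fb=0
7: 0010110111000000100110 → 0, fb=0
8: 0101101110000001001100 → 0, fb=0
9: 1011011100000010011000 → 1, fb=1
10: 0110111000000100110001 → 0, fb=1
11: 1101110000001001100011 → 1, fb=0
12: 1011100000010011000110 → 1, fb=1
13: 0111000000100110001101 → 0, fb=1
14: 1110000001001100011011 → 1, fb=0
15: 1100000010011000110110 → 1, fb=1
16: 1000000100110001101101 → 1, fb=0
17: 0000001001100011011010 → 0, fb=0
18: 0000010011000110110100 → 0, fb=0
19: 0000100110001101101000 → 0, fb=0
20: 0001001100011011010000 → 0, fb=0
21: 0010011000110110100000 → 0, fb=0
22: 0100110001101101000000 → 0, fb=0
23: 1001100011011010000000 → 1, fb=1
24: 0011000110110100000001 → 0, fb=1
25: 0110001101101000000011 → 0, fb=1
26: 1100011011010000000111 → 1, fb=0
27: 1000110110100000001110 → 1, fb=1
28: 0001101101000000011101 → 0, fb=1
29: 0011011010000000111011 → 0, fb=1
30: 0110110100000001110111 → 0, fb=1
31: 1101101000000011101111 → 1, fb=0
32: 1011010000000111011110 → 1, fb=1
33: 0110100000001110111101 → 0, fb=1
34: 1101000000011101111011 → 1, fb=0
35: 1010000000111011110110 → 1, fb=1
36: 0100000001110111101101 → 0, fb=1
37: 1000000011101111011011 → 1, fb=0
38: 0000000111011110110110 → 0, fb=0
39: 0000001110111101101100 → 0, fb=0
40: 0000011101111011011000 → 0, fb=0
41: 0000111011110110110000 → 0, fb=0
42: 0001110111101101100000 → 0, fb=0
43: 0011101111011011000000 → 0, fb=0
44: 0111011110110110000000 → 0, fb=0
45: 1110111101101100000000 → 1, fb=1

0110101001011011100000010011000110110100000001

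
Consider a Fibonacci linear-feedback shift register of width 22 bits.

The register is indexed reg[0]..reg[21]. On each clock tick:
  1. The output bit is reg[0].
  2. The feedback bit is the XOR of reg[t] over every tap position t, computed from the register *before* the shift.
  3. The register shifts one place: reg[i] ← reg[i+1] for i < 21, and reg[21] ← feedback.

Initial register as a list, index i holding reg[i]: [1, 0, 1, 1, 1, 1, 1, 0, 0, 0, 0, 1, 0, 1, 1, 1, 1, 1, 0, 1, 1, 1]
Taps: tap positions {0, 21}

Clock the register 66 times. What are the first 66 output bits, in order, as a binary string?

k : reg_k → out_k, fb_k
0: 1011111000010111110111 → 1, fb=0
1: 0111110000101111101110 → 0, fb=0
2: 1111100001011111011100 → 1, fb=1
3: 1111000010111110111001 → 1, fb=0
4: 1110000101111101110010 → 1, fb=1
5: 1100001011111011100101 → 1, fb=0
6: 1000010111110111001010 → 1, fb=1
7: 0000101111101110010101 → 0, fb=1
8: 0001011111011100101011 → 0, fb=1
9: 0010111110111001010111 → 0, fb=1
10: 0101111101110010101111 → 0, fb=1
11: 1011111011100101011111 → 1, fb=0
12: 0111110111001010111110 → 0, fb=0
13: 1111101110010101111100 → 1, fb=1
14: 1111011100101011111001 → 1, fb=0
15: 1110111001010111110010 → 1, fb=1
16: 1101110010101111100101 → 1, fb=0
17: 1011100101011111001010 → 1, fb=1
18: 0111001010111110010101 → 0, fb=1
19: 1110010101111100101011 → 1, fb=0
20: 1100101011111001010110 → 1, fb=1
21: 1001010111110010101101 → 1, fb=0
22: 0010101111100101011010 → 0, fb=0
23: 0101011111001010110100 → 0, fb=0
24: 1010111110010101101000 → 1, fb=1
25: 0101111100101011010001 → 0, fb=1
26: 1011111001010110100011 → 1, fb=0
27: 0111110010101101000110 → 0, fb=0
28: 1111100101011010001100 → 1, fb=1
29: 1111001010110100011001 → 1, fb=0
30: 1110010101101000110010 → 1, fb=1
31: 1100101011010001100101 → 1, fb=0
32: 1001010110100011001010 → 1, fb=1
33: 0010101101000110010101 → 0, fb=1
34: 0101011010001100101011 → 0, fb=1
35: 1010110100011001010111 → 1, fb=0
36: 0101101000110010101110 → 0, fb=0
37: 1011010001100101011100 → 1, fb=1
38: 0110100011001010111001 → 0, fb=1
39: 1101000110010101110011 → 1, fb=0
40: 1010001100101011100110 → 1, fb=1
41: 0100011001010111001101 → 0, fb=1
42: 1000110010101110011011 → 1, fb=0
43: 0001100101011100110110 → 0, fb=0
44: 0011001010111001101100 → 0, fb=0
45: 0110010101110011011000 → 0, fb=0
46: 1100101011100110110000 → 1, fb=1
47: 1001010111001101100001 → 1, fb=0
48: 0010101110011011000010 → 0, fb=0
49: 0101011100110110000100 → 0, fb=0
50: 1010111001101100001000 → 1, fb=1
51: 0101110011011000010001 → 0, fb=1
52: 1011100110110000100011 → 1, fb=0
53: 0111001101100001000110 → 0, fb=0
54: 1110011011000010001100 → 1, fb=1
55: 1100110110000100011001 → 1, fb=0
56: 1001101100001000110010 → 1, fb=1
57: 0011011000010001100101 → 0, fb=1
58: 0110110000100011001011 → 0, fb=1
59: 1101100001000110010111 → 1, fb=0
60: 1011000010001100101110 → 1, fb=1
61: 0110000100011001011101 → 0, fb=1
62: 1100001000110010111011 → 1, fb=0
63: 1000010001100101110110 → 1, fb=1
64: 0000100011001011101101 → 0, fb=1
65: 0001000110010111011011 → 0, fb=1

101111100001011111011100101011111001010110100011001010111001101100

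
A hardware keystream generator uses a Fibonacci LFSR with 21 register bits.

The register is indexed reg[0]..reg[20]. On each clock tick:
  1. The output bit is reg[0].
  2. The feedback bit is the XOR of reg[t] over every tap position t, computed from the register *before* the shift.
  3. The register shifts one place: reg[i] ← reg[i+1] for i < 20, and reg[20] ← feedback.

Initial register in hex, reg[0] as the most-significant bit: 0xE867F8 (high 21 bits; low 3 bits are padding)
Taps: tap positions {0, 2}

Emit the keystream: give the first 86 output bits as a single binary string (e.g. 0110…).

11101000011001111111101001001111110000001001101110000110000101111010110011110010010010

step | reg (before) | out | fb
   0 | 111010000110011111111 | 1 | 0
   1 | 110100001100111111110 | 1 | 1
   2 | 101000011001111111101 | 1 | 0
   3 | 010000110011111111010 | 0 | 0
   4 | 100001100111111110100 | 1 | 1
   5 | 000011001111111101001 | 0 | 0
   6 | 000110011111111010010 | 0 | 0
   7 | 001100111111110100100 | 0 | 1
   8 | 011001111111101001001 | 0 | 1
   9 | 110011111111010010011 | 1 | 1
  10 | 100111111110100100111 | 1 | 1
  11 | 001111111101001001111 | 0 | 1
  12 | 011111111010010011111 | 0 | 1
  13 | 111111110100100111111 | 1 | 0
  14 | 111111101001001111110 | 1 | 0
  15 | 111111010010011111100 | 1 | 0
  16 | 111110100100111111000 | 1 | 0
  17 | 111101001001111110000 | 1 | 0
  18 | 111010010011111100000 | 1 | 0
  19 | 110100100111111000000 | 1 | 1
  20 | 101001001111110000001 | 1 | 0
  21 | 010010011111100000010 | 0 | 0
  22 | 100100111111000000100 | 1 | 1
  23 | 001001111110000001001 | 0 | 1
  24 | 010011111100000010011 | 0 | 0
  25 | 100111111000000100110 | 1 | 1
  26 | 001111110000001001101 | 0 | 1
  27 | 011111100000010011011 | 0 | 1
  28 | 111111000000100110111 | 1 | 0
  29 | 111110000001001101110 | 1 | 0
  30 | 111100000010011011100 | 1 | 0
  31 | 111000000100110111000 | 1 | 0
  32 | 110000001001101110000 | 1 | 1
  33 | 100000010011011100001 | 1 | 1
  34 | 000000100110111000011 | 0 | 0
  35 | 000001001101110000110 | 0 | 0
  36 | 000010011011100001100 | 0 | 0
  37 | 000100110111000011000 | 0 | 0
  38 | 001001101110000110000 | 0 | 1
  39 | 010011011100001100001 | 0 | 0
  40 | 100110111000011000010 | 1 | 1
  41 | 001101110000110000101 | 0 | 1
  42 | 011011100001100001011 | 0 | 1
  43 | 110111000011000010111 | 1 | 1
  44 | 101110000110000101111 | 1 | 0
  45 | 011100001100001011110 | 0 | 1
  46 | 111000011000010111101 | 1 | 0
  47 | 110000110000101111010 | 1 | 1
  48 | 100001100001011110101 | 1 | 1
  49 | 000011000010111101011 | 0 | 0
  50 | 000110000101111010110 | 0 | 0
  51 | 001100001011110101100 | 0 | 1
  52 | 011000010111101011001 | 0 | 1
  53 | 110000101111010110011 | 1 | 1
  54 | 100001011110101100111 | 1 | 1
  55 | 000010111101011001111 | 0 | 0
  56 | 000101111010110011110 | 0 | 0
  57 | 001011110101100111100 | 0 | 1
  58 | 010111101011001111001 | 0 | 0
  59 | 101111010110011110010 | 1 | 0
  60 | 011110101100111100100 | 0 | 1
  61 | 111101011001111001001 | 1 | 0
  62 | 111010110011110010010 | 1 | 0
  63 | 110101100111100100100 | 1 | 1
  64 | 101011001111001001001 | 1 | 0
  65 | 010110011110010010010 | 0 | 0
  66 | 101100111100100100100 | 1 | 0
  67 | 011001111001001001000 | 0 | 1
  68 | 110011110010010010001 | 1 | 1
  69 | 100111100100100100011 | 1 | 1
  70 | 001111001001001000111 | 0 | 1
  71 | 011110010010010001111 | 0 | 1
  72 | 111100100100100011111 | 1 | 0
  73 | 111001001001000111110 | 1 | 0
  74 | 110010010010001111100 | 1 | 1
  75 | 100100100100011111001 | 1 | 1
  76 | 001001001000111110011 | 0 | 1
  77 | 010010010001111100111 | 0 | 0
  78 | 100100100011111001110 | 1 | 1
  79 | 001001000111110011101 | 0 | 1
  80 | 010010001111100111011 | 0 | 0
  81 | 100100011111001110110 | 1 | 1
  82 | 001000111110011101101 | 0 | 1
  83 | 010001111100111011011 | 0 | 0
  84 | 100011111001110110110 | 1 | 1
  85 | 000111110011101101101 | 0 | 0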